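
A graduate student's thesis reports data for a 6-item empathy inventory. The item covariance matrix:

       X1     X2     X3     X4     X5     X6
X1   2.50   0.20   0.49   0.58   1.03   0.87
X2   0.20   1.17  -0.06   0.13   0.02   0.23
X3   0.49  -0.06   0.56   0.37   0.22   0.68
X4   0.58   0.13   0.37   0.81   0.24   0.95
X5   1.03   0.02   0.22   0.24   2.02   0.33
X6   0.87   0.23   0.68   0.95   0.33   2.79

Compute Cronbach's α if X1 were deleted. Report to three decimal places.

α = 0.573

Remaining items: X2, X3, X4, X5, X6 (k = 5).
Σσᵢ² = 1.17 + 0.56 + 0.81 + 2.02 + 2.79 = 7.35
σ²_total = 7.35 + 2 × 3.11 = 13.57
α (item deleted) = (5/4)·(1 − 7.35/13.57) = 0.573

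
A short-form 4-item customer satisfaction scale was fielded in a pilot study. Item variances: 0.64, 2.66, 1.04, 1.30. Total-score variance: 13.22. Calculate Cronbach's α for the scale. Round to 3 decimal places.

Σσᵢ² = 0.64 + 2.66 + 1.04 + 1.30 = 5.64
α = (k/(k−1))·(1 − Σσᵢ²/σ²_total) = (4/3)·(1 − 5.64/13.22) = 0.764

Cronbach's α = 0.764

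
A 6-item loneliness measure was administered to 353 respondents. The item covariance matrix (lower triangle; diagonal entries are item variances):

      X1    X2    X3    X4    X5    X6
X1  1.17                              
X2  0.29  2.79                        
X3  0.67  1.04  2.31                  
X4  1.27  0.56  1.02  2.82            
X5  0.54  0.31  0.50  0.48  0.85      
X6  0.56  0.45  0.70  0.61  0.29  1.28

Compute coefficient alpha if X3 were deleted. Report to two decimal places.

coefficient alpha = 0.68

Remaining items: X1, X2, X4, X5, X6 (k = 5).
sum of item variances = 1.17 + 2.79 + 2.82 + 0.85 + 1.28 = 8.91
total variance = 8.91 + 2 × 5.36 = 19.63
α (item deleted) = (5/4)·(1 − 8.91/19.63) = 0.68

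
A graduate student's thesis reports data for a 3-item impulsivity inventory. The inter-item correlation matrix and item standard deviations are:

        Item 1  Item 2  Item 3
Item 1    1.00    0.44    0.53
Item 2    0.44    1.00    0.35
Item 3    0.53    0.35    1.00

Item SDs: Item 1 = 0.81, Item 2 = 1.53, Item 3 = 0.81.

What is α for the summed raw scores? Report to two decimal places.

Σσ²ᵢ = 0.81² + 1.53² + 0.81² = 3.6531
Covariances σ_ij = r_ij · s_i · s_j:
  σ(Item 1,Item 2) = 0.44 × 0.81 × 1.53 = 0.5453
  σ(Item 1,Item 3) = 0.53 × 0.81 × 0.81 = 0.3477
  σ(Item 2,Item 3) = 0.35 × 1.53 × 0.81 = 0.4338
σ²_T = Σσ²ᵢ + 2·Σσ_ij = 3.6531 + 2 × 1.3268 = 6.3067
α = (3/2)·(1 − 3.6531/6.3067) = 0.63

α = 0.63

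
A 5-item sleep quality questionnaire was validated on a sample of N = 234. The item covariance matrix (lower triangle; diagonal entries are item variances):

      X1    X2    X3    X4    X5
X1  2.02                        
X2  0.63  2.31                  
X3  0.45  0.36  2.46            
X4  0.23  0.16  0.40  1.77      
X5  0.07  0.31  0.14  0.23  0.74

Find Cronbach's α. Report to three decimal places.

Σσᵢ² = 2.02 + 2.31 + 2.46 + 1.77 + 0.74 = 9.30
Sum of off-diagonal covariances = 2.98
total variance = 9.30 + 2 × 2.98 = 15.26
α = (k/(k−1))·(1 − Σσᵢ²/total variance) = (5/4)·(1 − 9.30/15.26) = 0.488

Cronbach's α = 0.488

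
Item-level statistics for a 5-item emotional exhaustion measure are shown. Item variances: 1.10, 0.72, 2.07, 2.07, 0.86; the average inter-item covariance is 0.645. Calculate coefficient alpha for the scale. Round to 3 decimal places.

Σσ²ᵢ = 1.10 + 0.72 + 2.07 + 2.07 + 0.86 = 6.82
Sum of the 10 distinct covariances = 10 × 0.645 = 6.450
σ²_total = Σσ²ᵢ + 2·Σcov = 6.82 + 2 × 6.450 = 19.720
α = (5/4)·(1 − 6.82/19.720) = 0.818

coefficient alpha = 0.818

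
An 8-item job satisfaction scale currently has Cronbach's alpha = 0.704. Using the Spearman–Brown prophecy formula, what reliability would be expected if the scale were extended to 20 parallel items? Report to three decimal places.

Length factor m = 20/8 = 2.5000
α' = m·α / (1 + (m−1)·α)
   = 20/8 × 0.704 / (1 + (20/8 − 1) × 0.704)
   = 1.7600 / 2.0560 = 0.856

predicted reliability = 0.856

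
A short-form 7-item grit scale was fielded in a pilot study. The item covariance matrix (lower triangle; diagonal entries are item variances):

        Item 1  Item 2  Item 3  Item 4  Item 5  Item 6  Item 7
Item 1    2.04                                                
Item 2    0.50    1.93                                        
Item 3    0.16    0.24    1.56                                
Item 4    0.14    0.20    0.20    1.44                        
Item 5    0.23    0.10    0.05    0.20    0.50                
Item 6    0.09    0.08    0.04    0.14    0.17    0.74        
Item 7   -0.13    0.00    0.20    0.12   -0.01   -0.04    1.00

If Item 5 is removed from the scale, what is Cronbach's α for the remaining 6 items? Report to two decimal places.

Remaining items: Item 1, Item 2, Item 3, Item 4, Item 6, Item 7 (k = 6).
Σσ²ᵢ = 2.04 + 1.93 + 1.56 + 1.44 + 0.74 + 1.00 = 8.71
Var(T) = 8.71 + 2 × 1.94 = 12.59
α (item deleted) = (6/5)·(1 − 8.71/12.59) = 0.37

Cronbach's α = 0.37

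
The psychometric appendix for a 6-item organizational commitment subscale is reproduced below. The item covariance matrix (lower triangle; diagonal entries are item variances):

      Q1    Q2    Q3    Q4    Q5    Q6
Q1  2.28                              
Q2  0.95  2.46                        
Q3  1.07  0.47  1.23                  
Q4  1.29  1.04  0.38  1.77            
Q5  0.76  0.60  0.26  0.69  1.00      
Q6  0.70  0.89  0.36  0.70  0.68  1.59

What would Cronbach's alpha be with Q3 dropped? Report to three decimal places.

Remaining items: Q1, Q2, Q4, Q5, Q6 (k = 5).
Σσ²ᵢ = 2.28 + 2.46 + 1.77 + 1.00 + 1.59 = 9.10
Var(T) = 9.10 + 2 × 8.30 = 25.70
α (item deleted) = (5/4)·(1 − 9.10/25.70) = 0.807

Cronbach's alpha = 0.807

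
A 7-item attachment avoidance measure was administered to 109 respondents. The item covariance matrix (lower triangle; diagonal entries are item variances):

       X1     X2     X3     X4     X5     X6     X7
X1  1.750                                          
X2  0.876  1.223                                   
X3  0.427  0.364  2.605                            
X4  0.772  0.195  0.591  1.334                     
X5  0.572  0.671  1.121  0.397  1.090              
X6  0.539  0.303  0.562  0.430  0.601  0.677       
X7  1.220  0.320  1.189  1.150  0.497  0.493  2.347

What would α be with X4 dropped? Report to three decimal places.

Remaining items: X1, X2, X3, X5, X6, X7 (k = 6).
ΣVar(i) = 1.750 + 1.223 + 2.605 + 1.090 + 0.677 + 2.347 = 9.692
σ²_total = 9.692 + 2 × 9.755 = 29.202
α (item deleted) = (6/5)·(1 − 9.692/29.202) = 0.802

α = 0.802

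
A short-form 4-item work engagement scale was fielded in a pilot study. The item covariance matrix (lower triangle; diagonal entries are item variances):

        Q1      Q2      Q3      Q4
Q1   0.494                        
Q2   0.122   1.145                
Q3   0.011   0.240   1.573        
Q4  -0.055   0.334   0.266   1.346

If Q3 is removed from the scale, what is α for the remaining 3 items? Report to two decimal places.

Remaining items: Q1, Q2, Q4 (k = 3).
ΣVar(i) = 0.494 + 1.145 + 1.346 = 2.985
total variance = 2.985 + 2 × 0.401 = 3.787
α (item deleted) = (3/2)·(1 − 2.985/3.787) = 0.32

α = 0.32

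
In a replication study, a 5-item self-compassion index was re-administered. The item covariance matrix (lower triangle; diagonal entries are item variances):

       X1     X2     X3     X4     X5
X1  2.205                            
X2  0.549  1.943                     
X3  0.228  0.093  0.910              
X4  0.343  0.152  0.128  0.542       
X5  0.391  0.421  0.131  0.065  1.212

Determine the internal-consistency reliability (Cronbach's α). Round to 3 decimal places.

Σσᵢ² = 2.205 + 1.943 + 0.910 + 0.542 + 1.212 = 6.812
Sum of the distinct covariances = 2.501
σ²_total = 6.812 + 2 × 2.501 = 11.814
α = (k/(k−1))·(1 − Σσᵢ²/σ²_total) = (5/4)·(1 − 6.812/11.814) = 0.529

α = 0.529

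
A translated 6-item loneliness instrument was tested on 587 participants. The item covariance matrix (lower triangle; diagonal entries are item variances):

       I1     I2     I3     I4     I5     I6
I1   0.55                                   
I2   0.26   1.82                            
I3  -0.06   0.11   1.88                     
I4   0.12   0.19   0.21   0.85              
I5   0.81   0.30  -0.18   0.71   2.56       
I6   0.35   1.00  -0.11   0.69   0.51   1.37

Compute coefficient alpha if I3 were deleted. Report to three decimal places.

α = 0.725

Remaining items: I1, I2, I4, I5, I6 (k = 5).
Σσ²ᵢ = 0.55 + 1.82 + 0.85 + 2.56 + 1.37 = 7.15
σ²_total = 7.15 + 2 × 4.94 = 17.03
α (item deleted) = (5/4)·(1 − 7.15/17.03) = 0.725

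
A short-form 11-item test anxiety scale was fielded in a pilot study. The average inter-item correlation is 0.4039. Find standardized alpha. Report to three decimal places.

Standardized α = k·r̄ / (1 + (k−1)·r̄) = 11 × 0.4039 / (1 + 10 × 0.4039)
  = 4.4429 / 5.0390 = 0.882

standardized alpha = 0.882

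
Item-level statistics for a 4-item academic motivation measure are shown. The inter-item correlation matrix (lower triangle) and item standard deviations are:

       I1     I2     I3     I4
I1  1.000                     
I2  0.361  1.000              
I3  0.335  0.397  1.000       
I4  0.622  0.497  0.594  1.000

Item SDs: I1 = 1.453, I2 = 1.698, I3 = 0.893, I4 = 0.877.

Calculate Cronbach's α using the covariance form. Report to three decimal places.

Σσ²ᵢ = 1.453² + 1.698² + 0.893² + 0.877² = 6.5610
Covariances σ_ij = r_ij · s_i · s_j:
  σ(I1,I2) = 0.361 × 1.453 × 1.698 = 0.8907
  σ(I1,I3) = 0.335 × 1.453 × 0.893 = 0.4347
  σ(I1,I4) = 0.622 × 1.453 × 0.877 = 0.7926
  σ(I2,I3) = 0.397 × 1.698 × 0.893 = 0.6020
  σ(I2,I4) = 0.497 × 1.698 × 0.877 = 0.7401
  σ(I3,I4) = 0.594 × 0.893 × 0.877 = 0.4652
σ²_T = Σσ²ᵢ + 2·Σσ_ij = 6.5610 + 2 × 3.9253 = 14.4116
α = (4/3)·(1 − 6.5610/14.4116) = 0.726

Cronbach's α = 0.726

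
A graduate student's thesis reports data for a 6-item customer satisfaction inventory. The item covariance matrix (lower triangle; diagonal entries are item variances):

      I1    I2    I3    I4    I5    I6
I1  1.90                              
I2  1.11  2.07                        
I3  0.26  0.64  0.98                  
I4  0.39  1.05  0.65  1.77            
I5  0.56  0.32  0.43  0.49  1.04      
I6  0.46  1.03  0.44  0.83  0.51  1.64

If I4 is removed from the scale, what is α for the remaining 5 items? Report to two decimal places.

α = 0.75

Remaining items: I1, I2, I3, I5, I6 (k = 5).
ΣVar(i) = 1.90 + 2.07 + 0.98 + 1.04 + 1.64 = 7.63
σ²_total = 7.63 + 2 × 5.76 = 19.15
α (item deleted) = (5/4)·(1 − 7.63/19.15) = 0.75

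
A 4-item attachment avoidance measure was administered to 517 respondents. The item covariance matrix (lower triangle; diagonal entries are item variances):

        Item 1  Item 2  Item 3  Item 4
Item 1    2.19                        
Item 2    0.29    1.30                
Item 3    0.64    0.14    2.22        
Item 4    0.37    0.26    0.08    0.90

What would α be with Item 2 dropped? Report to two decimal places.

α = 0.44

Remaining items: Item 1, Item 3, Item 4 (k = 3).
Σσ²ᵢ = 2.19 + 2.22 + 0.90 = 5.31
Var(T) = 5.31 + 2 × 1.09 = 7.49
α (item deleted) = (3/2)·(1 − 5.31/7.49) = 0.44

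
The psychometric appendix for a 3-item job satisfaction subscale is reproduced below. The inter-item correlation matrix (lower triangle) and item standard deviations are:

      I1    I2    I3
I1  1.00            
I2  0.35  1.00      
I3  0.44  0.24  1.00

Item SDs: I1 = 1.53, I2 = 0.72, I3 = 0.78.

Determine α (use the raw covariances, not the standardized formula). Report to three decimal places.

Σσ²ᵢ = 1.53² + 0.72² + 0.78² = 3.4677
Covariances σ_ij = r_ij · s_i · s_j:
  σ(I1,I2) = 0.35 × 1.53 × 0.72 = 0.3856
  σ(I1,I3) = 0.44 × 1.53 × 0.78 = 0.5251
  σ(I2,I3) = 0.24 × 0.72 × 0.78 = 0.1348
σ²_T = Σσ²ᵢ + 2·Σσ_ij = 3.4677 + 2 × 1.0455 = 5.5587
α = (3/2)·(1 − 3.4677/5.5587) = 0.564

α = 0.564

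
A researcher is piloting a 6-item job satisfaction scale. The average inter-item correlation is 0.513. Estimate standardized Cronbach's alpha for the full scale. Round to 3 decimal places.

standardized Cronbach's alpha = 0.863

Standardized α = k·r̄ / (1 + (k−1)·r̄) = 6 × 0.513 / (1 + 5 × 0.513)
  = 3.0780 / 3.5650 = 0.863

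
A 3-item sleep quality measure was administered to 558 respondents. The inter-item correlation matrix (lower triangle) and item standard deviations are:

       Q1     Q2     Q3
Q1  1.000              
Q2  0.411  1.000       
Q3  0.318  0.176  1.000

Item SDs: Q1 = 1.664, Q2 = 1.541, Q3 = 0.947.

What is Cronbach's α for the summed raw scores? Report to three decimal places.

Σσ²ᵢ = 1.664² + 1.541² + 0.947² = 6.0404
Covariances σ_ij = r_ij · s_i · s_j:
  σ(Q1,Q2) = 0.411 × 1.664 × 1.541 = 1.0539
  σ(Q1,Q3) = 0.318 × 1.664 × 0.947 = 0.5011
  σ(Q2,Q3) = 0.176 × 1.541 × 0.947 = 0.2568
σ²_T = Σσ²ᵢ + 2·Σσ_ij = 6.0404 + 2 × 1.8118 = 9.6640
α = (3/2)·(1 − 6.0404/9.6640) = 0.562

Cronbach's α = 0.562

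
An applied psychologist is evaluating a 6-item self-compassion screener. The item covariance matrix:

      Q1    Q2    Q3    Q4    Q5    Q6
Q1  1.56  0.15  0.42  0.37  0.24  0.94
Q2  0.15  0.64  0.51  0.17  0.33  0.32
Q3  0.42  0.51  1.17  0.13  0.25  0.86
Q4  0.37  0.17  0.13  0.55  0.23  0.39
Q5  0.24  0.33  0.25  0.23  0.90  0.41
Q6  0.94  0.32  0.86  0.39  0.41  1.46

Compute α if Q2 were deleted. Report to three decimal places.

α = 0.751

Remaining items: Q1, Q3, Q4, Q5, Q6 (k = 5).
Σσᵢ² = 1.56 + 1.17 + 0.55 + 0.90 + 1.46 = 5.64
total variance = 5.64 + 2 × 4.24 = 14.12
α (item deleted) = (5/4)·(1 − 5.64/14.12) = 0.751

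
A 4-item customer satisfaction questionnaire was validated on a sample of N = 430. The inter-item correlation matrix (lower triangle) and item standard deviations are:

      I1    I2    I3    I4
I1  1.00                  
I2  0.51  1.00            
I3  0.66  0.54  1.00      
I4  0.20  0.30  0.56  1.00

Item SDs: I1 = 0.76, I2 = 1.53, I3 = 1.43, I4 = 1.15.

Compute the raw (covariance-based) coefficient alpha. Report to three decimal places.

α = 0.756

Σσ²ᵢ = 0.76² + 1.53² + 1.43² + 1.15² = 6.2859
Covariances σ_ij = r_ij · s_i · s_j:
  σ(I1,I2) = 0.51 × 0.76 × 1.53 = 0.5930
  σ(I1,I3) = 0.66 × 0.76 × 1.43 = 0.7173
  σ(I1,I4) = 0.20 × 0.76 × 1.15 = 0.1748
  σ(I2,I3) = 0.54 × 1.53 × 1.43 = 1.1815
  σ(I2,I4) = 0.30 × 1.53 × 1.15 = 0.5278
  σ(I3,I4) = 0.56 × 1.43 × 1.15 = 0.9209
σ²_T = Σσ²ᵢ + 2·Σσ_ij = 6.2859 + 2 × 4.1153 = 14.5165
α = (4/3)·(1 − 6.2859/14.5165) = 0.756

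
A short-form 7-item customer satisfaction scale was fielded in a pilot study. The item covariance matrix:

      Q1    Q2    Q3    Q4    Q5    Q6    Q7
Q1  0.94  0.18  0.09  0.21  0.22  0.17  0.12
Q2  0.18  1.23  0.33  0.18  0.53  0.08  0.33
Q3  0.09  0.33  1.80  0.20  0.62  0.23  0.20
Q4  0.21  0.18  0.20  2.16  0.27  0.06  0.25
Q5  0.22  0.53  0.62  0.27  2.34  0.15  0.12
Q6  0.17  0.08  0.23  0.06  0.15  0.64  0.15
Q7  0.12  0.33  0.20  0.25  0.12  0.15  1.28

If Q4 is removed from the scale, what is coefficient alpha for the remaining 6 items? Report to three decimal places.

coefficient alpha = 0.553

Remaining items: Q1, Q2, Q3, Q5, Q6, Q7 (k = 6).
sum of item variances = 0.94 + 1.23 + 1.80 + 2.34 + 0.64 + 1.28 = 8.23
σ²_total = 8.23 + 2 × 3.52 = 15.27
α (item deleted) = (6/5)·(1 − 8.23/15.27) = 0.553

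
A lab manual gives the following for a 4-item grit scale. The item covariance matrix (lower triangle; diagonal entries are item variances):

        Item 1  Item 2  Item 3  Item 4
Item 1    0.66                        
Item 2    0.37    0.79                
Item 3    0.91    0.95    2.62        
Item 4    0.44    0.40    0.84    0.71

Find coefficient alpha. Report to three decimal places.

coefficient alpha = 0.828

Σσ²ᵢ = 0.66 + 0.79 + 2.62 + 0.71 = 4.78
Sum of the distinct covariances = 3.91
σ²_T = 4.78 + 2 × 3.91 = 12.60
α = (k/(k−1))·(1 − Σσ²ᵢ/σ²_T) = (4/3)·(1 − 4.78/12.60) = 0.828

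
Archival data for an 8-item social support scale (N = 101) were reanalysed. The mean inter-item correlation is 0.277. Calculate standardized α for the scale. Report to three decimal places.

α = 0.754

Standardized α = k·r̄ / (1 + (k−1)·r̄) = 8 × 0.277 / (1 + 7 × 0.277)
  = 2.2160 / 2.9390 = 0.754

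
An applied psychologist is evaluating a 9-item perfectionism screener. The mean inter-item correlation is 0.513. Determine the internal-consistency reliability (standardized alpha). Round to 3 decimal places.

Standardized α = k·r̄ / (1 + (k−1)·r̄) = 9 × 0.513 / (1 + 8 × 0.513)
  = 4.6170 / 5.1040 = 0.905

standardized alpha = 0.905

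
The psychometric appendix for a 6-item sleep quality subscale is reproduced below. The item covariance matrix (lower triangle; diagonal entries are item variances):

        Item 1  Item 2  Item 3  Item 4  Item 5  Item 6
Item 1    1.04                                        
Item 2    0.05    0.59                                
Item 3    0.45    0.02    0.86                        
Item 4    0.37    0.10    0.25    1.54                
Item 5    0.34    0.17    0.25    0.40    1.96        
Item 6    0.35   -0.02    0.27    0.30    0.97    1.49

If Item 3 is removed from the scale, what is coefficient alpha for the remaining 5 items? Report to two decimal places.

α = 0.60

Remaining items: Item 1, Item 2, Item 4, Item 5, Item 6 (k = 5).
Σσᵢ² = 1.04 + 0.59 + 1.54 + 1.96 + 1.49 = 6.62
Var(T) = 6.62 + 2 × 3.03 = 12.68
α (item deleted) = (5/4)·(1 − 6.62/12.68) = 0.60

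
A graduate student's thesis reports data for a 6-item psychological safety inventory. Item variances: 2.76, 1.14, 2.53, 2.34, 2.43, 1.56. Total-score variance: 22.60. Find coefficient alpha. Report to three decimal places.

ΣVar(i) = 2.76 + 1.14 + 2.53 + 2.34 + 2.43 + 1.56 = 12.76
α = (k/(k−1))·(1 − ΣVar(i)/Var(T)) = (6/5)·(1 − 12.76/22.60) = 0.522

coefficient alpha = 0.522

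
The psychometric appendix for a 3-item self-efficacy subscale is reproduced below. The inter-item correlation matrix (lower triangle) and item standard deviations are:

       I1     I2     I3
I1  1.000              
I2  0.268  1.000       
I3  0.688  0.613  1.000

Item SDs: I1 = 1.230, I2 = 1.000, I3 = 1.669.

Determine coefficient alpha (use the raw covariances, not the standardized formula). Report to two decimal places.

coefficient alpha = 0.77

Σσ²ᵢ = 1.230² + 1.000² + 1.669² = 5.2985
Covariances σ_ij = r_ij · s_i · s_j:
  σ(I1,I2) = 0.268 × 1.230 × 1.000 = 0.3296
  σ(I1,I3) = 0.688 × 1.230 × 1.669 = 1.4124
  σ(I2,I3) = 0.613 × 1.000 × 1.669 = 1.0231
σ²_T = Σσ²ᵢ + 2·Σσ_ij = 5.2985 + 2 × 2.7651 = 10.8287
α = (3/2)·(1 − 5.2985/10.8287) = 0.77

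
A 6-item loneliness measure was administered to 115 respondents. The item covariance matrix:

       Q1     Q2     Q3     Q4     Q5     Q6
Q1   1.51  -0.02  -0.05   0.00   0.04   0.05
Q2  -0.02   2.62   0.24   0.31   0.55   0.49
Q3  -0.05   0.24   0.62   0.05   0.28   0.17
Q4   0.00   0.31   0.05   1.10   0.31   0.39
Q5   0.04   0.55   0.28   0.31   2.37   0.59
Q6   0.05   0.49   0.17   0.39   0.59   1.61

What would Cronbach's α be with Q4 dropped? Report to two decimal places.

α = 0.44

Remaining items: Q1, Q2, Q3, Q5, Q6 (k = 5).
Σσᵢ² = 1.51 + 2.62 + 0.62 + 2.37 + 1.61 = 8.73
total variance = 8.73 + 2 × 2.34 = 13.41
α (item deleted) = (5/4)·(1 − 8.73/13.41) = 0.44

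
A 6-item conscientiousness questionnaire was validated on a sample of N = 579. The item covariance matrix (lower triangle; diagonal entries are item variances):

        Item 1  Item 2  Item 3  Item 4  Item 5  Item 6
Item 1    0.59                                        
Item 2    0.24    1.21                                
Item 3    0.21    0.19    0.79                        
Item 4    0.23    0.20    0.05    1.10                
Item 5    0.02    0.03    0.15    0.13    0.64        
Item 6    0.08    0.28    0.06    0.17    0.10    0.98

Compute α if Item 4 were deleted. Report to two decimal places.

α = 0.49

Remaining items: Item 1, Item 2, Item 3, Item 5, Item 6 (k = 5).
Σσᵢ² = 0.59 + 1.21 + 0.79 + 0.64 + 0.98 = 4.21
Var(T) = 4.21 + 2 × 1.36 = 6.93
α (item deleted) = (5/4)·(1 − 4.21/6.93) = 0.49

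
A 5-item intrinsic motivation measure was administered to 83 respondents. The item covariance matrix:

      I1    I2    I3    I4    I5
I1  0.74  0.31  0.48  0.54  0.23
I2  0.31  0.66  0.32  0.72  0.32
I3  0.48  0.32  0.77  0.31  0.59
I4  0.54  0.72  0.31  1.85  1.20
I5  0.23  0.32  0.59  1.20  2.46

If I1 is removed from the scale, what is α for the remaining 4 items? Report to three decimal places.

Remaining items: I2, I3, I4, I5 (k = 4).
Σσ²ᵢ = 0.66 + 0.77 + 1.85 + 2.46 = 5.74
total variance = 5.74 + 2 × 3.46 = 12.66
α (item deleted) = (4/3)·(1 − 5.74/12.66) = 0.729

α = 0.729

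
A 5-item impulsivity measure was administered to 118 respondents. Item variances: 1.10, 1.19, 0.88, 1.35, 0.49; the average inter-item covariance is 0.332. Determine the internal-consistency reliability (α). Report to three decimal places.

α = 0.712

ΣVar(i) = 1.10 + 1.19 + 0.88 + 1.35 + 0.49 = 5.01
Sum of the 10 distinct covariances = 10 × 0.332 = 3.320
Var(T) = ΣVar(i) + 2·Σcov = 5.01 + 2 × 3.320 = 11.650
α = (5/4)·(1 − 5.01/11.650) = 0.712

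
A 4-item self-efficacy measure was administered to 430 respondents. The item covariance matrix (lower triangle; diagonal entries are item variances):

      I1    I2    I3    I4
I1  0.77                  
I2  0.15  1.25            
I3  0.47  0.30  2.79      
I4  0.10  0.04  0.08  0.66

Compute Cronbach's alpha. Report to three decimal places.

sum of item variances = 0.77 + 1.25 + 2.79 + 0.66 = 5.47
Sum of the distinct covariances = 1.14
σ²_T = 5.47 + 2 × 1.14 = 7.75
α = (k/(k−1))·(1 − sum of item variances/σ²_T) = (4/3)·(1 − 5.47/7.75) = 0.392

α = 0.392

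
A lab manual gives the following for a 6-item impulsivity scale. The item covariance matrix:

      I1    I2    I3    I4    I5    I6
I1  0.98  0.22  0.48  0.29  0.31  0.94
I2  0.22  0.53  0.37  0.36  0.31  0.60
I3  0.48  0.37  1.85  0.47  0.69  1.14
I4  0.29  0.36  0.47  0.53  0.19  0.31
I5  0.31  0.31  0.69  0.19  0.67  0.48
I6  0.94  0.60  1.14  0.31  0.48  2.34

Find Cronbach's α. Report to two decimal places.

Cronbach's α = 0.81

Σσ²ᵢ = 0.98 + 0.53 + 1.85 + 0.53 + 0.67 + 2.34 = 6.90
Sum of off-diagonal covariances = 7.16
Var(T) = 6.90 + 2 × 7.16 = 21.22
α = (k/(k−1))·(1 − Σσ²ᵢ/Var(T)) = (6/5)·(1 − 6.90/21.22) = 0.81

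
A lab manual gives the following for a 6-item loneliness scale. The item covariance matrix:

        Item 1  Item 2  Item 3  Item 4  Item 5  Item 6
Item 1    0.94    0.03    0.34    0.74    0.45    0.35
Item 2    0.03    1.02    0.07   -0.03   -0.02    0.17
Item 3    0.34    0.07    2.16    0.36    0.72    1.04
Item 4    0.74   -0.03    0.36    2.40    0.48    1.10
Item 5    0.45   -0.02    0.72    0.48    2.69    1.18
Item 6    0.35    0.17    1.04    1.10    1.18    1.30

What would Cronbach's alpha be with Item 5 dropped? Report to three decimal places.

Cronbach's alpha = 0.645

Remaining items: Item 1, Item 2, Item 3, Item 4, Item 6 (k = 5).
sum of item variances = 0.94 + 1.02 + 2.16 + 2.40 + 1.30 = 7.82
σ²_total = 7.82 + 2 × 4.17 = 16.16
α (item deleted) = (5/4)·(1 − 7.82/16.16) = 0.645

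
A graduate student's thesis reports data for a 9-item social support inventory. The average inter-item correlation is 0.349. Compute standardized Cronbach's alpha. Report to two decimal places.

standardized Cronbach's alpha = 0.83

Standardized α = k·r̄ / (1 + (k−1)·r̄) = 9 × 0.349 / (1 + 8 × 0.349)
  = 3.1410 / 3.7920 = 0.83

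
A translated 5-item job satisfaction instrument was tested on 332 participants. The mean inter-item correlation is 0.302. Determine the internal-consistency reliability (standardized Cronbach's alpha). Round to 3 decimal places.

Standardized α = k·r̄ / (1 + (k−1)·r̄) = 5 × 0.302 / (1 + 4 × 0.302)
  = 1.5100 / 2.2080 = 0.684

standardized Cronbach's alpha = 0.684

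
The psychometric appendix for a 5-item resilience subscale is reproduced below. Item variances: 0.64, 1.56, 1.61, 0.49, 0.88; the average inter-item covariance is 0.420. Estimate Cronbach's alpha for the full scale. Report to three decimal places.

Cronbach's alpha = 0.773

Σσᵢ² = 0.64 + 1.56 + 1.61 + 0.49 + 0.88 = 5.18
Sum of the 10 distinct covariances = 10 × 0.420 = 4.200
Var(T) = Σσᵢ² + 2·Σcov = 5.18 + 2 × 4.200 = 13.580
α = (5/4)·(1 − 5.18/13.580) = 0.773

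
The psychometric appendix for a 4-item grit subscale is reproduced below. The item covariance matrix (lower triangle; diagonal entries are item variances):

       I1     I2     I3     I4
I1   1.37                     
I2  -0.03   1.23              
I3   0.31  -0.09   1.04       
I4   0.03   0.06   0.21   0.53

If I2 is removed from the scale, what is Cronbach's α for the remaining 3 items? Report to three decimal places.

Cronbach's α = 0.408

Remaining items: I1, I3, I4 (k = 3).
sum of item variances = 1.37 + 1.04 + 0.53 = 2.94
σ²_T = 2.94 + 2 × 0.55 = 4.04
α (item deleted) = (3/2)·(1 − 2.94/4.04) = 0.408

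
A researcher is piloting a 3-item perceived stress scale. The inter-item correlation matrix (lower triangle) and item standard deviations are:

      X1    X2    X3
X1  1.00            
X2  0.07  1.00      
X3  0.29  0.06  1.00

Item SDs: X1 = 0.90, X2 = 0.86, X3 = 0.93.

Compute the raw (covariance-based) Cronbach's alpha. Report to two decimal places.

α = 0.33

Σσ²ᵢ = 0.90² + 0.86² + 0.93² = 2.4145
Covariances σ_ij = r_ij · s_i · s_j:
  σ(X1,X2) = 0.07 × 0.90 × 0.86 = 0.0542
  σ(X1,X3) = 0.29 × 0.90 × 0.93 = 0.2427
  σ(X2,X3) = 0.06 × 0.86 × 0.93 = 0.0480
σ²_T = Σσ²ᵢ + 2·Σσ_ij = 2.4145 + 2 × 0.3449 = 3.1043
α = (3/2)·(1 − 2.4145/3.1043) = 0.33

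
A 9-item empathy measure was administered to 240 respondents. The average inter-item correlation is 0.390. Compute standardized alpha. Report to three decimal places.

Standardized α = k·r̄ / (1 + (k−1)·r̄) = 9 × 0.390 / (1 + 8 × 0.390)
  = 3.5100 / 4.1200 = 0.852

α = 0.852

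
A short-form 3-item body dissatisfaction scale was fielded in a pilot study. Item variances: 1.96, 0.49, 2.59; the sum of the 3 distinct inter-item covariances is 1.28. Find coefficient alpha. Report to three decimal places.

α = 0.505

sum of item variances = 1.96 + 0.49 + 2.59 = 5.04
Sum of distinct covariances = 1.28
Var(T) = sum of item variances + 2·Σcov = 5.04 + 2 × 1.28 = 7.60
α = (3/2)·(1 − 5.04/7.60) = 0.505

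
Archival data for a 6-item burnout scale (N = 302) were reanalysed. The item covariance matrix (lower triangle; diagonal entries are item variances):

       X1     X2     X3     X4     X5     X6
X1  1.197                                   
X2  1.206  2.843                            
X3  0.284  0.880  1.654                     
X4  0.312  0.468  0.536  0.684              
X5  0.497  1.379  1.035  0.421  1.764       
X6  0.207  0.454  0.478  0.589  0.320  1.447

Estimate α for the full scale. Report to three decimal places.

ΣVar(i) = 1.197 + 2.843 + 1.654 + 0.684 + 1.764 + 1.447 = 9.589
Sum of off-diagonal covariances = 9.066
σ²_total = 9.589 + 2 × 9.066 = 27.721
α = (k/(k−1))·(1 − ΣVar(i)/σ²_total) = (6/5)·(1 − 9.589/27.721) = 0.785

α = 0.785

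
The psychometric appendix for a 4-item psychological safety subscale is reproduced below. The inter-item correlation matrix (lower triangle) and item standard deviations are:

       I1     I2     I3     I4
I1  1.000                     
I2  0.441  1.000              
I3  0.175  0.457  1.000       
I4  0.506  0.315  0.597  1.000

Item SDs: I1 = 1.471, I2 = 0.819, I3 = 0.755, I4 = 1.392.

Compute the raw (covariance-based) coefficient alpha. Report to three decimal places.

coefficient alpha = 0.709

Σσ²ᵢ = 1.471² + 0.819² + 0.755² + 1.392² = 5.3423
Covariances σ_ij = r_ij · s_i · s_j:
  σ(I1,I2) = 0.441 × 1.471 × 0.819 = 0.5313
  σ(I1,I3) = 0.175 × 1.471 × 0.755 = 0.1944
  σ(I1,I4) = 0.506 × 1.471 × 1.392 = 1.0361
  σ(I2,I3) = 0.457 × 0.819 × 0.755 = 0.2826
  σ(I2,I4) = 0.315 × 0.819 × 1.392 = 0.3591
  σ(I3,I4) = 0.597 × 0.755 × 1.392 = 0.6274
σ²_T = Σσ²ᵢ + 2·Σσ_ij = 5.3423 + 2 × 3.0309 = 11.4041
α = (4/3)·(1 − 5.3423/11.4041) = 0.709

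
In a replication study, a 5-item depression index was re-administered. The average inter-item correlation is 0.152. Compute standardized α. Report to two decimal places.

Standardized α = k·r̄ / (1 + (k−1)·r̄) = 5 × 0.152 / (1 + 4 × 0.152)
  = 0.7600 / 1.6080 = 0.47

standardized α = 0.47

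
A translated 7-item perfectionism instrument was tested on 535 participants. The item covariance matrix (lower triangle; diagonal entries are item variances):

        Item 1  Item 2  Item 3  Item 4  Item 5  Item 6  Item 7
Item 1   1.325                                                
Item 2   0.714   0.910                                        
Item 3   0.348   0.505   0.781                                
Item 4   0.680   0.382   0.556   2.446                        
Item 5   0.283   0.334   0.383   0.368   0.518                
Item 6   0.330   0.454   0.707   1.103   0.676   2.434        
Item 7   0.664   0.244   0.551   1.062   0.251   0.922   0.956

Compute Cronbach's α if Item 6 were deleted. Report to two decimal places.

Remaining items: Item 1, Item 2, Item 3, Item 4, Item 5, Item 7 (k = 6).
Σσᵢ² = 1.325 + 0.910 + 0.781 + 2.446 + 0.518 + 0.956 = 6.936
σ²_T = 6.936 + 2 × 7.325 = 21.586
α (item deleted) = (6/5)·(1 − 6.936/21.586) = 0.81

α = 0.81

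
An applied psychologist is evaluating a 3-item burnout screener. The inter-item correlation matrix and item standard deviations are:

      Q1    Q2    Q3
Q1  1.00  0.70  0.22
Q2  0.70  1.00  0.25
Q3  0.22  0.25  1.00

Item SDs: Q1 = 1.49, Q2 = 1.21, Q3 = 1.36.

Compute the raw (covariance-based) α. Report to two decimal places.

Σσ²ᵢ = 1.49² + 1.21² + 1.36² = 5.5338
Covariances σ_ij = r_ij · s_i · s_j:
  σ(Q1,Q2) = 0.70 × 1.49 × 1.21 = 1.2620
  σ(Q1,Q3) = 0.22 × 1.49 × 1.36 = 0.4458
  σ(Q2,Q3) = 0.25 × 1.21 × 1.36 = 0.4114
σ²_T = Σσ²ᵢ + 2·Σσ_ij = 5.5338 + 2 × 2.1192 = 9.7722
α = (3/2)·(1 − 5.5338/9.7722) = 0.65

α = 0.65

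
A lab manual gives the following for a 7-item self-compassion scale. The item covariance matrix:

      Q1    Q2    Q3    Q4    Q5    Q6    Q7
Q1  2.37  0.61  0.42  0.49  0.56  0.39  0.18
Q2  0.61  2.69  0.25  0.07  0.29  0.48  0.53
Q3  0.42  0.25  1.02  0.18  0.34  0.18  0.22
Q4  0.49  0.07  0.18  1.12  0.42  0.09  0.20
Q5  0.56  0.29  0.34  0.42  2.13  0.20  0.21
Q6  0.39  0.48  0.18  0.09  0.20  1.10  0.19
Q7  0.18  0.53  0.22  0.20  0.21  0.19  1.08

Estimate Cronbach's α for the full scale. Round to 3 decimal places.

α = 0.619

Σσᵢ² = 2.37 + 2.69 + 1.02 + 1.12 + 2.13 + 1.10 + 1.08 = 11.51
Sum of the distinct covariances = 6.50
σ²_total = 11.51 + 2 × 6.50 = 24.51
α = (k/(k−1))·(1 − Σσᵢ²/σ²_total) = (7/6)·(1 − 11.51/24.51) = 0.619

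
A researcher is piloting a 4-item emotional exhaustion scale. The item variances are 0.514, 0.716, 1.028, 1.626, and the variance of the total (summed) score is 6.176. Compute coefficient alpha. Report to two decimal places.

coefficient alpha = 0.49

Σσᵢ² = 0.514 + 0.716 + 1.028 + 1.626 = 3.884
α = (k/(k−1))·(1 − Σσᵢ²/σ²_total) = (4/3)·(1 − 3.884/6.176) = 0.49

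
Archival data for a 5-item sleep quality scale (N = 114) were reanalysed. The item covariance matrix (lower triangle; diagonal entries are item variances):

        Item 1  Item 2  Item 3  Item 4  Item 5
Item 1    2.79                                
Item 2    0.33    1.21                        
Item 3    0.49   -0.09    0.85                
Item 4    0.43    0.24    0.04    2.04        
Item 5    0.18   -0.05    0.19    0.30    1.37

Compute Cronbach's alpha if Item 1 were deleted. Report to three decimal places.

Cronbach's alpha = 0.250

Remaining items: Item 2, Item 3, Item 4, Item 5 (k = 4).
Σσᵢ² = 1.21 + 0.85 + 2.04 + 1.37 = 5.47
Var(T) = 5.47 + 2 × 0.63 = 6.73
α (item deleted) = (4/3)·(1 − 5.47/6.73) = 0.250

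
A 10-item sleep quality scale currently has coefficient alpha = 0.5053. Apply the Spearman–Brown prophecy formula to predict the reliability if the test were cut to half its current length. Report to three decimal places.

predicted reliability = 0.338

Length factor m = 1/2
α' = m·α / (1 − (1−m)·α)
   = 1/2 × 0.5053 / (1 − (1 − 1/2) × 0.5053)
   = 0.2526 / 0.7473 = 0.338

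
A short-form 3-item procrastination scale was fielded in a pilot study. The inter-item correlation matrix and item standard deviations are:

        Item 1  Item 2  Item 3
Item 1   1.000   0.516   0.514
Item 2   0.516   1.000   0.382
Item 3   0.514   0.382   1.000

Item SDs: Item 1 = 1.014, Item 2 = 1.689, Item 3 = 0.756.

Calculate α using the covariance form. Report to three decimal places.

α = 0.663

Σσ²ᵢ = 1.014² + 1.689² + 0.756² = 4.4525
Covariances σ_ij = r_ij · s_i · s_j:
  σ(Item 1,Item 2) = 0.516 × 1.014 × 1.689 = 0.8837
  σ(Item 1,Item 3) = 0.514 × 1.014 × 0.756 = 0.3940
  σ(Item 2,Item 3) = 0.382 × 1.689 × 0.756 = 0.4878
σ²_T = Σσ²ᵢ + 2·Σσ_ij = 4.4525 + 2 × 1.7655 = 7.9835
α = (3/2)·(1 − 4.4525/7.9835) = 0.663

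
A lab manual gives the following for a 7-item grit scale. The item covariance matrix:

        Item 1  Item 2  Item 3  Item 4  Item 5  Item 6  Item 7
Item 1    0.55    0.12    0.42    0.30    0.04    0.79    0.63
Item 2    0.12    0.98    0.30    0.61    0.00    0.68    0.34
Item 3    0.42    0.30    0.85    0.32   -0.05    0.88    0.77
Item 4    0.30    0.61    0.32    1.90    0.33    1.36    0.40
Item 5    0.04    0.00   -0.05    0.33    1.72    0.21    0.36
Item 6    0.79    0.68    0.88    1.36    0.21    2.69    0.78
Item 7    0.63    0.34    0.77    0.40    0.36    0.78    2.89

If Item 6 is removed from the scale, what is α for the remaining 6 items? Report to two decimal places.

α = 0.63

Remaining items: Item 1, Item 2, Item 3, Item 4, Item 5, Item 7 (k = 6).
Σσ²ᵢ = 0.55 + 0.98 + 0.85 + 1.90 + 1.72 + 2.89 = 8.89
Var(T) = 8.89 + 2 × 4.89 = 18.67
α (item deleted) = (6/5)·(1 − 8.89/18.67) = 0.63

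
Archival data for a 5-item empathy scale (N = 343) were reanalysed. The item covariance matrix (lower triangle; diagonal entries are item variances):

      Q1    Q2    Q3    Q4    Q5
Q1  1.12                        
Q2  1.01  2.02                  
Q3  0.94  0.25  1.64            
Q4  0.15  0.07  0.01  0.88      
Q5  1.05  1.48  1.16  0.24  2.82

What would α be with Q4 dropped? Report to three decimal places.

α = 0.810

Remaining items: Q1, Q2, Q3, Q5 (k = 4).
ΣVar(i) = 1.12 + 2.02 + 1.64 + 2.82 = 7.60
total variance = 7.60 + 2 × 5.89 = 19.38
α (item deleted) = (4/3)·(1 − 7.60/19.38) = 0.810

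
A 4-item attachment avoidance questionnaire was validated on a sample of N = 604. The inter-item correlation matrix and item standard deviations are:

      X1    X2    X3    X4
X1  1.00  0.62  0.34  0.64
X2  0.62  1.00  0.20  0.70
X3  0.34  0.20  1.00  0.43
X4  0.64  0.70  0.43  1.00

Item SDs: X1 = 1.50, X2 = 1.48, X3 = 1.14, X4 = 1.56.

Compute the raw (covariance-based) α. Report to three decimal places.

Σσ²ᵢ = 1.50² + 1.48² + 1.14² + 1.56² = 8.1736
Covariances σ_ij = r_ij · s_i · s_j:
  σ(X1,X2) = 0.62 × 1.50 × 1.48 = 1.3764
  σ(X1,X3) = 0.34 × 1.50 × 1.14 = 0.5814
  σ(X1,X4) = 0.64 × 1.50 × 1.56 = 1.4976
  σ(X2,X3) = 0.20 × 1.48 × 1.14 = 0.3374
  σ(X2,X4) = 0.70 × 1.48 × 1.56 = 1.6162
  σ(X3,X4) = 0.43 × 1.14 × 1.56 = 0.7647
σ²_T = Σσ²ᵢ + 2·Σσ_ij = 8.1736 + 2 × 6.1737 = 20.5210
α = (4/3)·(1 − 8.1736/20.5210) = 0.802

α = 0.802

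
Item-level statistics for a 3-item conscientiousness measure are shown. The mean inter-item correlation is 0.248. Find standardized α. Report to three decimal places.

Standardized α = k·r̄ / (1 + (k−1)·r̄) = 3 × 0.248 / (1 + 2 × 0.248)
  = 0.7440 / 1.4960 = 0.497

α = 0.497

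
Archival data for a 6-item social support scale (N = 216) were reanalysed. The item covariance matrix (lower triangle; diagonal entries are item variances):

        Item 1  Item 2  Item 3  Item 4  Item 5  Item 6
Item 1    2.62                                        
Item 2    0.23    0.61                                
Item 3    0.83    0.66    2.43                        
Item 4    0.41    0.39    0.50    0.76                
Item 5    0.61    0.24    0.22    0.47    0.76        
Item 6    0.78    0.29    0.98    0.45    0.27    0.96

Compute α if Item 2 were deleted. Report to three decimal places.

α = 0.743

Remaining items: Item 1, Item 3, Item 4, Item 5, Item 6 (k = 5).
Σσᵢ² = 2.62 + 2.43 + 0.76 + 0.76 + 0.96 = 7.53
total variance = 7.53 + 2 × 5.52 = 18.57
α (item deleted) = (5/4)·(1 − 7.53/18.57) = 0.743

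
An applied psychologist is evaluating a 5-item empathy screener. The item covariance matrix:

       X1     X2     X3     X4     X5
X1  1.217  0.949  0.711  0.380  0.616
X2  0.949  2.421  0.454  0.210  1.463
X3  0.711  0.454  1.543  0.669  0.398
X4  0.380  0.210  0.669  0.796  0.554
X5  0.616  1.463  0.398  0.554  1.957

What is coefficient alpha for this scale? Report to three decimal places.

sum of item variances = 1.217 + 2.421 + 1.543 + 0.796 + 1.957 = 7.934
Sum of the distinct covariances = 6.404
total variance = 7.934 + 2 × 6.404 = 20.742
α = (k/(k−1))·(1 − sum of item variances/total variance) = (5/4)·(1 − 7.934/20.742) = 0.772

coefficient alpha = 0.772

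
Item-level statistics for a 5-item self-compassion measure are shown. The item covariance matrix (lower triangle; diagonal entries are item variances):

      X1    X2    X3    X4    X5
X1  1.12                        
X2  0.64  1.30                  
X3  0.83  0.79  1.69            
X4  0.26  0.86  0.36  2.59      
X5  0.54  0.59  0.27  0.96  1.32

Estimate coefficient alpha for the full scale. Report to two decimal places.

Σσᵢ² = 1.12 + 1.30 + 1.69 + 2.59 + 1.32 = 8.02
Σ_{i<j} σ_ij = 6.10
Var(T) = 8.02 + 2 × 6.10 = 20.22
α = (k/(k−1))·(1 − Σσᵢ²/Var(T)) = (5/4)·(1 − 8.02/20.22) = 0.75

α = 0.75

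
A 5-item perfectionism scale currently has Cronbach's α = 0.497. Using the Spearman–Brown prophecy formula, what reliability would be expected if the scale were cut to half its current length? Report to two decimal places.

Length factor m = 1/2
α' = m·α / (1 − (1−m)·α)
   = 1/2 × 0.497 / (1 − (1 − 1/2) × 0.497)
   = 0.2485 / 0.7515 = 0.33

predicted reliability = 0.33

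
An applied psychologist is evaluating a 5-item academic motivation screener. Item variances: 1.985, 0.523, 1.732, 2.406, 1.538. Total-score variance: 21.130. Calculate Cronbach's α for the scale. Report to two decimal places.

Cronbach's α = 0.77

Σσᵢ² = 1.985 + 0.523 + 1.732 + 2.406 + 1.538 = 8.184
α = (k/(k−1))·(1 − Σσᵢ²/σ²_total) = (5/4)·(1 − 8.184/21.130) = 0.77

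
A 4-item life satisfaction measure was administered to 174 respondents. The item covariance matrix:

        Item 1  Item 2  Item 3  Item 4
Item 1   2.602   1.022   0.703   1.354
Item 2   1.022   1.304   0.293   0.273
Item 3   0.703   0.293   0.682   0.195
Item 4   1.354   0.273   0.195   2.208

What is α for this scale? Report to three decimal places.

α = 0.707

sum of item variances = 2.602 + 1.304 + 0.682 + 2.208 = 6.796
Sum of the distinct covariances = 3.840
total variance = 6.796 + 2 × 3.840 = 14.476
α = (k/(k−1))·(1 − sum of item variances/total variance) = (4/3)·(1 − 6.796/14.476) = 0.707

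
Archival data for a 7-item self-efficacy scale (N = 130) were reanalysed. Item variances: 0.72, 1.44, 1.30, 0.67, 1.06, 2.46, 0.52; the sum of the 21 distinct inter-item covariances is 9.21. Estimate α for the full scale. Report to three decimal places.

α = 0.808

sum of item variances = 0.72 + 1.44 + 1.30 + 0.67 + 1.06 + 2.46 + 0.52 = 8.17
Sum of distinct covariances = 9.21
σ²_T = sum of item variances + 2·Σcov = 8.17 + 2 × 9.21 = 26.59
α = (7/6)·(1 − 8.17/26.59) = 0.808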